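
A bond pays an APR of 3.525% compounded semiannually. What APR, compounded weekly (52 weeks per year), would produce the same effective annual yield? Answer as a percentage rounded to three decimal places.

EAR = (1 + 0.03525/2)^2 − 1 = 0.035561.
Solve (1 + r/52)^52 = 1.035561: r/52 = 1.035561^(1/52) − 1 = 0.000672, so r = 0.034955 = 3.495%.

3.495%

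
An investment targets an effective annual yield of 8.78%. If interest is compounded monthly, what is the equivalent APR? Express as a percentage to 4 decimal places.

(1 + r/12)^12 − 1 = 0.0878, so 1 + r/12 = 1.0878^(1/12).
r/12 = 0.007038, so r = 0.084453 = 8.4453%.

8.4453%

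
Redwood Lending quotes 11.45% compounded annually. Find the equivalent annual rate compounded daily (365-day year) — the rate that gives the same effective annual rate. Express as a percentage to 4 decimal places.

10.8422%

Compounded annually, EAR = nominal = 0.114500.
Solve (1 + r/365)^365 = 1.114500: r/365 = 1.114500^(1/365) − 1 = 0.000297, so r = 0.108422 = 10.8422%.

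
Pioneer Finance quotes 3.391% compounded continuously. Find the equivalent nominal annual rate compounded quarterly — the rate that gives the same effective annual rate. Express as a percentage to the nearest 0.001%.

EAR under continuous compounding: e^0.03391 − 1 = 0.034491.
Solve (1 + r/4)^4 = 1.034491: r/4 = 1.034491^(1/4) − 1 = 0.008514, so r = 0.034054 = 3.405%.

3.405%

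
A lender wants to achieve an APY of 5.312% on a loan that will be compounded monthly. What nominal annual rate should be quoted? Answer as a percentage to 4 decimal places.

(1 + r/12)^12 − 1 = 0.05312, so 1 + r/12 = 1.05312^(1/12).
r/12 = 0.004322, so r = 0.051869 = 5.1869%.

5.1869%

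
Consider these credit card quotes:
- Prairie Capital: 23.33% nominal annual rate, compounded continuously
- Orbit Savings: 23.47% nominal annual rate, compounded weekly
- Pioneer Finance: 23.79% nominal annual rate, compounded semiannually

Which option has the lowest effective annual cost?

Pioneer Finance

Prairie Capital: e^0.2333 − 1 = 26.276%
Orbit Savings: (1 + 0.2347/52)^52 − 1 = 26.386%
Pioneer Finance: (1 + 0.2379/2)^2 − 1 = 25.205%
The lowest effective annual rate is Pioneer Finance at 25.205%.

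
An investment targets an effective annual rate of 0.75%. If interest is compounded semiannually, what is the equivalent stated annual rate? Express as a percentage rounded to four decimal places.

0.7486%

(1 + r/2)^2 − 1 = 0.0075, so 1 + r/2 = 1.0075^(1/2).
r/2 = 0.003743, so r = 0.007486 = 0.7486%.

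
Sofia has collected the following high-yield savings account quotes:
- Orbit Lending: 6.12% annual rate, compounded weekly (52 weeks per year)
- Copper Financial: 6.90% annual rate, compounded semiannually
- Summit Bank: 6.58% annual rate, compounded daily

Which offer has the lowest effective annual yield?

Orbit Lending

Orbit Lending: (1 + 0.0612/52)^52 − 1 = 6.307%
Copper Financial: (1 + 0.0690/2)^2 − 1 = 7.019%
Summit Bank: (1 + 0.0658/365)^365 − 1 = 6.801%
The lowest effective annual rate is Orbit Lending at 6.307%.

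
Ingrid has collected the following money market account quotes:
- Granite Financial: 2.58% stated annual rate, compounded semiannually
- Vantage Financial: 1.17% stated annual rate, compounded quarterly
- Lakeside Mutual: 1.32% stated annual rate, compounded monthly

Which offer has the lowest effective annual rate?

Vantage Financial

Granite Financial: (1 + 0.0258/2)^2 − 1 = 2.597%
Vantage Financial: (1 + 0.0117/4)^4 − 1 = 1.175%
Lakeside Mutual: (1 + 0.0132/12)^12 − 1 = 1.328%
The lowest effective annual rate is Vantage Financial at 1.175%.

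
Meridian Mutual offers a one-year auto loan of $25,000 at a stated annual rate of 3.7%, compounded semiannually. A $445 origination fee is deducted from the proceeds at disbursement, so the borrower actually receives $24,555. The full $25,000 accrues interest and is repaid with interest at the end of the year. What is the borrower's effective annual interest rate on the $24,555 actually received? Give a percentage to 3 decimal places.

Amount owed after one year: 25,000 × (1 + 0.037/2)^2 = 25,000 × 1.037342 = $25,933.56.
Effective rate on net proceeds: 25,933.56 / 24,555 − 1 = 0.056142 = 5.614%.

5.614%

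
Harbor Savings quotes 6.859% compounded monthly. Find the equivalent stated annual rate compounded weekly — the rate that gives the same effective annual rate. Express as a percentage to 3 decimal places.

EAR = (1 + 0.06859/12)^12 − 1 = 0.070788.
Solve (1 + r/52)^52 = 1.070788: r/52 = 1.070788^(1/52) − 1 = 0.001316, so r = 0.068440 = 6.844%.

6.844%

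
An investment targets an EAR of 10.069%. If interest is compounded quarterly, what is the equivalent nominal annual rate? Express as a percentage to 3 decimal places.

(1 + r/4)^4 − 1 = 0.10069, so 1 + r/4 = 1.10069^(1/4).
r/4 = 0.024274, so r = 0.097097 = 9.710%.

9.710%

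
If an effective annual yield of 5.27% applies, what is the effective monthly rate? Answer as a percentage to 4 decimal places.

0.4289%

The per-month rate i satisfies (1 + i)^12 = 1 + 0.0527.
i = 1.0527^(1/12) − 1 = 0.0042890 = 0.4289%.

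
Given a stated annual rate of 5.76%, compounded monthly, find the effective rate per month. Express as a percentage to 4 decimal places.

0.4800%

With a nominal annual rate compounded monthly, the periodic rate is the nominal rate divided by 12.
i = 0.0576 / 12 = 0.0048000 = 0.4800%.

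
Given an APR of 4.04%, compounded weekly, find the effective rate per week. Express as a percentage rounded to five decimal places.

With a nominal annual rate compounded weekly, the periodic rate is the nominal rate divided by 52.
i = 0.0404 / 52 = 0.0007769 = 0.07769%.

0.07769%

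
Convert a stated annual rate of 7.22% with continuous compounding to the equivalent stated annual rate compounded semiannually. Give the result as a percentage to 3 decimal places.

7.352%

EAR under continuous compounding: e^0.0722 − 1 = 0.074870.
Solve (1 + r/2)^2 = 1.074870: r/2 = 1.074870^(1/2) − 1 = 0.036760, so r = 0.073519 = 7.352%.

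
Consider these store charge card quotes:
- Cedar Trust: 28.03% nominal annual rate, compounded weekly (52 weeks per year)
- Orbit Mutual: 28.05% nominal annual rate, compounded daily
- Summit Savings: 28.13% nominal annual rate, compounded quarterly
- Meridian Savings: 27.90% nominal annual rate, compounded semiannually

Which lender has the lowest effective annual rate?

Meridian Savings

Cedar Trust: (1 + 0.2803/52)^52 − 1 = 32.253%
Orbit Mutual: (1 + 0.2805/365)^365 − 1 = 32.365%
Summit Savings: (1 + 0.2813/4)^4 − 1 = 31.239%
Meridian Savings: (1 + 0.2790/2)^2 − 1 = 29.846%
The lowest effective annual rate is Meridian Savings at 29.846%.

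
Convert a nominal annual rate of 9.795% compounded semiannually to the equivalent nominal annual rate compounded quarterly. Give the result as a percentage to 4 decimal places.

EAR = (1 + 0.09795/2)^2 − 1 = 0.100349.
Solve (1 + r/4)^4 = 1.100349: r/4 = 1.100349^(1/4) − 1 = 0.024195, so r = 0.096779 = 9.6779%.

9.6779%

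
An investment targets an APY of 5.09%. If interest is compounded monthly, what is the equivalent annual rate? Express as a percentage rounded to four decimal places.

4.9750%

(1 + r/12)^12 − 1 = 0.0509, so 1 + r/12 = 1.0509^(1/12).
r/12 = 0.004146, so r = 0.049750 = 4.9750%.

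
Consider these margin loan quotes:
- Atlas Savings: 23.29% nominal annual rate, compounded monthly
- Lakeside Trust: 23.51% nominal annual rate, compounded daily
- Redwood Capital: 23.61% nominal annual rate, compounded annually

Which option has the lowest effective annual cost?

Redwood Capital

Atlas Savings: (1 + 0.2329/12)^12 − 1 = 25.944%
Lakeside Trust: (1 + 0.2351/365)^365 − 1 = 26.494%
Redwood Capital: compounded annually, EAR = 23.610%
The lowest effective annual rate is Redwood Capital at 23.610%.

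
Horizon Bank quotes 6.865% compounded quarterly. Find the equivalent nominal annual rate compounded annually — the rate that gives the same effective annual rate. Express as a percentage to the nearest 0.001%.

EAR = (1 + 0.06865/4)^4 − 1 = 0.070438.
Compounded annually, the equivalent nominal rate is the EAR itself: 7.044%.

7.044%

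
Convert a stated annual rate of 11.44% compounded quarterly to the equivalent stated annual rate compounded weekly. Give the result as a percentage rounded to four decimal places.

EAR = (1 + 0.1144/4)^4 − 1 = 0.119402.
Solve (1 + r/52)^52 = 1.119402: r/52 = 1.119402^(1/52) − 1 = 0.002171, so r = 0.112917 = 11.2917%.

11.2917%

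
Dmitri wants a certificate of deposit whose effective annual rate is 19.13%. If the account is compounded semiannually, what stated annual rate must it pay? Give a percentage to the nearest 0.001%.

18.293%

(1 + r/2)^2 − 1 = 0.1913, so 1 + r/2 = 1.1913^(1/2).
r/2 = 0.091467, so r = 0.182934 = 18.293%.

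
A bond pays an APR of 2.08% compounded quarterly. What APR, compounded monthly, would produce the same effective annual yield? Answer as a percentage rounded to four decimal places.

2.0764%

EAR = (1 + 0.0208/4)^4 − 1 = 0.020963.
Solve (1 + r/12)^12 = 1.020963: r/12 = 1.020963^(1/12) − 1 = 0.001730, so r = 0.020764 = 2.0764%.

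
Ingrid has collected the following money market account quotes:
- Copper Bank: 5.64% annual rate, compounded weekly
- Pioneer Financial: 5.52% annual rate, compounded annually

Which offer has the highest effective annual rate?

Copper Bank: (1 + 0.0564/52)^52 − 1 = 5.799%
Pioneer Financial: compounded annually, EAR = 5.520%
The highest effective annual rate is Copper Bank at 5.799%.

Copper Bank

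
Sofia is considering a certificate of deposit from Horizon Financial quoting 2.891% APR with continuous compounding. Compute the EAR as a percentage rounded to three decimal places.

With continuous compounding, EAR = e^0.02891 − 1.
e^0.02891 = 1.029332, so EAR = 0.029332 = 2.933%.

2.933%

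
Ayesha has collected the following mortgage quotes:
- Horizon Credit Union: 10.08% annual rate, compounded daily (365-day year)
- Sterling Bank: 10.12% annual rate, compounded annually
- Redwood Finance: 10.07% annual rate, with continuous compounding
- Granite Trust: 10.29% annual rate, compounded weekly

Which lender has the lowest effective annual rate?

Sterling Bank

Horizon Credit Union: (1 + 0.1008/365)^365 − 1 = 10.604%
Sterling Bank: compounded annually, EAR = 10.120%
Redwood Finance: e^0.1007 − 1 = 10.594%
Granite Trust: (1 + 0.1029/52)^52 − 1 = 10.827%
The lowest effective annual rate is Sterling Bank at 10.120%.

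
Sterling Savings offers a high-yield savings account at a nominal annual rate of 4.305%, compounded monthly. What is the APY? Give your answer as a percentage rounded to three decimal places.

4.391%

EAR = (1 + 0.04305/12)^12 − 1.
= 1.043910 − 1 = 4.391%.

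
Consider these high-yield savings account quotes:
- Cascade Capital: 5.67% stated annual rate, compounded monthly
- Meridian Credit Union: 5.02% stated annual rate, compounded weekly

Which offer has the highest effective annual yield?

Cascade Capital: (1 + 0.0567/12)^12 − 1 = 5.820%
Meridian Credit Union: (1 + 0.0502/52)^52 − 1 = 5.146%
The highest effective annual rate is Cascade Capital at 5.820%.

Cascade Capital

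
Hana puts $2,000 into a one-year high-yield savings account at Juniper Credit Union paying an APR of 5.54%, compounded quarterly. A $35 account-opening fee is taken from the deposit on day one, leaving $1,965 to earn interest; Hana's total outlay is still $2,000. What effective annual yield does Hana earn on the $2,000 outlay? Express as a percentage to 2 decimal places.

3.81%

Value after one year: 1,965 × (1 + 0.0554/4)^4 = 1,965 × 1.056562 = $2,076.14.
Effective yield on the $2,000 outlay: 2,076.14 / 2,000 − 1 = 0.038072 = 3.81%.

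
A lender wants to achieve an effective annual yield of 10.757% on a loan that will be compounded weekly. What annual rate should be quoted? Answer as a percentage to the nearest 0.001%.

10.227%

(1 + r/52)^52 − 1 = 0.10757, so 1 + r/52 = 1.10757^(1/52).
r/52 = 0.001967, so r = 0.102269 = 10.227%.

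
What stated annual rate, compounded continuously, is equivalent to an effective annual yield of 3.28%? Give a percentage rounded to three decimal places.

3.227%

Continuous: nominal r satisfies e^r − 1 = 0.0328.
r = ln(1 + 0.0328) = ln(1.0328) = 0.032274 = 3.227%.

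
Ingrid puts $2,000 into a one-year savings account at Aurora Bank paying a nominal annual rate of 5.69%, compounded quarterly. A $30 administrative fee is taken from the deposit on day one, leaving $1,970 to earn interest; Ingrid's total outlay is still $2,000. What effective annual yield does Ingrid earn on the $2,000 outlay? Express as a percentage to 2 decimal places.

Value after one year: 1,970 × (1 + 0.0569/4)^4 = 1,970 × 1.058126 = $2,084.51.
Effective yield on the $2,000 outlay: 2,084.51 / 2,000 − 1 = 0.042254 = 4.23%.

4.23%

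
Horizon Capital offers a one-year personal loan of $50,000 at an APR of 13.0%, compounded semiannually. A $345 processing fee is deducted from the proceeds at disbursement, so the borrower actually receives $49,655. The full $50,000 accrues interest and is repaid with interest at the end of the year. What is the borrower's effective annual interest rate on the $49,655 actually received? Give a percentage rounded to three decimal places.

14.211%

Amount owed after one year: 50,000 × (1 + 0.130/2)^2 = 50,000 × 1.134225 = $56,711.25.
Effective rate on net proceeds: 56,711.25 / 49,655 − 1 = 0.142106 = 14.211%.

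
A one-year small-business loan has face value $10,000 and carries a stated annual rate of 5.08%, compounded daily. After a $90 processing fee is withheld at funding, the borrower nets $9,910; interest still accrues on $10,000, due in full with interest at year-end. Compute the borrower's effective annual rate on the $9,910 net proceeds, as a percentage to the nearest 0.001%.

6.166%

Amount owed after one year: 10,000 × (1 + 0.0508/365)^365 = 10,000 × 1.052109 = $10,521.09.
Effective rate on net proceeds: 10,521.09 / 9,910 − 1 = 0.061664 = 6.166%.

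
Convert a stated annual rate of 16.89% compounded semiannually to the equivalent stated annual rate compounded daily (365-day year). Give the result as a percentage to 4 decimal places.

EAR = (1 + 0.1689/2)^2 − 1 = 0.176032.
Solve (1 + r/365)^365 = 1.176032: r/365 = 1.176032^(1/365) − 1 = 0.000444, so r = 0.162182 = 16.2182%.

16.2182%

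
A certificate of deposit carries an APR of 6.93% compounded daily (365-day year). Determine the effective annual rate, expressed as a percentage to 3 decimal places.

7.175%

EAR = (1 + 0.0693/365)^365 − 1.
= (1 + 0.000190)^365 − 1 = 1.071751 − 1 = 7.175%.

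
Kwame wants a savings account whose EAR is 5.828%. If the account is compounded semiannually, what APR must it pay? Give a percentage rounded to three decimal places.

(1 + r/2)^2 − 1 = 0.05828, so 1 + r/2 = 1.05828^(1/2).
r/2 = 0.028727, so r = 0.057455 = 5.745%.

5.745%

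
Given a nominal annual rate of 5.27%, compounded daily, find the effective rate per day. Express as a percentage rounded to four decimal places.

With a nominal annual rate compounded daily, the periodic rate is the nominal rate divided by 365.
i = 0.0527 / 365 = 0.0001444 = 0.0144%.

0.0144%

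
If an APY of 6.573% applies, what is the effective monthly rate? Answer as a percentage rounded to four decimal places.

0.5319%

The per-month rate i satisfies (1 + i)^12 = 1 + 0.06573.
i = 1.06573^(1/12) − 1 = 0.0053191 = 0.5319%.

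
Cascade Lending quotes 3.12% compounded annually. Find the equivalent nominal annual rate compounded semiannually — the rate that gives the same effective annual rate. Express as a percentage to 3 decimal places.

Compounded annually, EAR = nominal = 0.031200.
Solve (1 + r/2)^2 = 1.031200: r/2 = 1.031200^(1/2) − 1 = 0.015480, so r = 0.030960 = 3.096%.

3.096%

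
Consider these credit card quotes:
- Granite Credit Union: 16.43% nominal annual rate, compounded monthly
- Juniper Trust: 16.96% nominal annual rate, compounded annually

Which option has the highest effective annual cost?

Granite Credit Union: (1 + 0.1643/12)^12 − 1 = 17.725%
Juniper Trust: compounded annually, EAR = 16.960%
The highest effective annual rate is Granite Credit Union at 17.725%.

Granite Credit Union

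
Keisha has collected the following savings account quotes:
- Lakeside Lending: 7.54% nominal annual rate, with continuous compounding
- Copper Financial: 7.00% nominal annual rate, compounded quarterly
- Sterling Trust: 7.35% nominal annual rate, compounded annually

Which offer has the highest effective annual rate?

Lakeside Lending

Lakeside Lending: e^0.0754 − 1 = 7.832%
Copper Financial: (1 + 0.0700/4)^4 − 1 = 7.186%
Sterling Trust: compounded annually, EAR = 7.350%
The highest effective annual rate is Lakeside Lending at 7.832%.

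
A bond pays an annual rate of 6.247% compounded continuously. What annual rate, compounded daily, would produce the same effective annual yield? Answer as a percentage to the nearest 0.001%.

EAR under continuous compounding: e^0.06247 − 1 = 0.064463.
Solve (1 + r/365)^365 = 1.064463: r/365 = 1.064463^(1/365) − 1 = 0.000171, so r = 0.062475 = 6.248%.

6.248%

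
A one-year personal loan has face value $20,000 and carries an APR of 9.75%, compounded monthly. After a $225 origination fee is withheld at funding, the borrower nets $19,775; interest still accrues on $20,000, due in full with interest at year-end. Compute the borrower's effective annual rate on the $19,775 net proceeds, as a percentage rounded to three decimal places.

11.452%

Amount owed after one year: 20,000 × (1 + 0.0975/12)^12 = 20,000 × 1.101977 = $22,039.54.
Effective rate on net proceeds: 22,039.54 / 19,775 − 1 = 0.114516 = 11.452%.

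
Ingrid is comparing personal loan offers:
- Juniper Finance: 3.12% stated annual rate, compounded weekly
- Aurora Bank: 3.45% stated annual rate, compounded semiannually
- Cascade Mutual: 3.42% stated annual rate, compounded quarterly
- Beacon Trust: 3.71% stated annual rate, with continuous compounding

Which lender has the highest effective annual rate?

Beacon Trust

Juniper Finance: (1 + 0.0312/52)^52 − 1 = 3.168%
Aurora Bank: (1 + 0.0345/2)^2 − 1 = 3.480%
Cascade Mutual: (1 + 0.0342/4)^4 − 1 = 3.464%
Beacon Trust: e^0.0371 − 1 = 3.780%
The highest effective annual rate is Beacon Trust at 3.780%.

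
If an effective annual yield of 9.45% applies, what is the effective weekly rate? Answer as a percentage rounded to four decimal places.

The per-week rate i satisfies (1 + i)^52 = 1 + 0.0945.
i = 1.0945^(1/52) − 1 = 0.0017380 = 0.1738%.

0.1738%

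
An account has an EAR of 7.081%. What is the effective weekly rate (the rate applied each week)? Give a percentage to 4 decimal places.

0.1317%

The per-week rate i satisfies (1 + i)^52 = 1 + 0.07081.
i = 1.07081^(1/52) − 1 = 0.0013165 = 0.1317%.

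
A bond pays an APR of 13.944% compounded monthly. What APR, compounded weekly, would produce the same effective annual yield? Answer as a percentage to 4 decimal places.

13.8821%

EAR = (1 + 0.13944/12)^12 − 1 = 0.148706.
Solve (1 + r/52)^52 = 1.148706: r/52 = 1.148706^(1/52) − 1 = 0.002670, so r = 0.138821 = 13.8821%.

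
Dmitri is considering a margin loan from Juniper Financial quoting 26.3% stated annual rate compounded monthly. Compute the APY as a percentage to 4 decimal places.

EAR = (1 + 0.263/12)^12 − 1.
= (1 + 0.021917)^12 − 1 = 1.297137 − 1 = 29.7137%.

29.7137%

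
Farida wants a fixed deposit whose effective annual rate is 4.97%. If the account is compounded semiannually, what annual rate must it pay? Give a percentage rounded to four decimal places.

4.9097%

(1 + r/2)^2 − 1 = 0.0497, so 1 + r/2 = 1.0497^(1/2).
r/2 = 0.024549, so r = 0.049097 = 4.9097%.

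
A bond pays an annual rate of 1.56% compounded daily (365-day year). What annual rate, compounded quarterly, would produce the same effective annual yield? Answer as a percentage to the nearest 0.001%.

1.563%

EAR = (1 + 0.0156/365)^365 − 1 = 0.015722.
Solve (1 + r/4)^4 = 1.015722: r/4 = 1.015722^(1/4) − 1 = 0.003908, so r = 0.015630 = 1.563%.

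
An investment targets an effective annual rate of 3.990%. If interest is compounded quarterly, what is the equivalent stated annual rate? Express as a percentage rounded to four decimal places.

3.9317%

(1 + r/4)^4 − 1 = 0.03990, so 1 + r/4 = 1.03990^(1/4).
r/4 = 0.009829, so r = 0.039317 = 3.9317%.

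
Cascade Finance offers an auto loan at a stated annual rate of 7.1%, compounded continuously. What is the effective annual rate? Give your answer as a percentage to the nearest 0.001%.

With continuous compounding, EAR = e^0.071 − 1.
e^0.071 = 1.073581, so EAR = 0.073581 = 7.358%.

7.358%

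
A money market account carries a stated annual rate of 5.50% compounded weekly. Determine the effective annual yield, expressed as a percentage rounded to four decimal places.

EAR = (1 + 0.0550/52)^52 − 1.
= (1 + 0.001058)^52 − 1 = 1.056510 − 1 = 5.6510%.

5.6510%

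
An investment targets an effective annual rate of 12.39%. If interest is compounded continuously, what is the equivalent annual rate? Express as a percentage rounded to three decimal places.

Continuous: nominal r satisfies e^r − 1 = 0.1239.
r = ln(1 + 0.1239) = ln(1.1239) = 0.116805 = 11.680%.

11.680%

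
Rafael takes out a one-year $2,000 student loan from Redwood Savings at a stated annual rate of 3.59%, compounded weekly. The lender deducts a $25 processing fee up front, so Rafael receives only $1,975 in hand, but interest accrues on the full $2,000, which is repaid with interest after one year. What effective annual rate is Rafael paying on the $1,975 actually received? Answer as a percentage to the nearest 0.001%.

Amount owed after one year: 2,000 × (1 + 0.0359/52)^52 = 2,000 × 1.036539 = $2,073.08.
Effective rate on net proceeds: 2,073.08 / 1,975 − 1 = 0.049660 = 4.966%.

4.966%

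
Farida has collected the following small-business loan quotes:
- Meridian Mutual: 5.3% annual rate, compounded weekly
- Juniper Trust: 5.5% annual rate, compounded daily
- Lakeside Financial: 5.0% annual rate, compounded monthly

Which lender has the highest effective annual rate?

Meridian Mutual: (1 + 0.053/52)^52 − 1 = 5.440%
Juniper Trust: (1 + 0.055/365)^365 − 1 = 5.654%
Lakeside Financial: (1 + 0.050/12)^12 − 1 = 5.116%
The highest effective annual rate is Juniper Trust at 5.654%.

Juniper Trust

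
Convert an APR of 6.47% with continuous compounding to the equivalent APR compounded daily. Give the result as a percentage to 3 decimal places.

EAR under continuous compounding: e^0.0647 − 1 = 0.066839.
Solve (1 + r/365)^365 = 1.066839: r/365 = 1.066839^(1/365) − 1 = 0.000177, so r = 0.064706 = 6.471%.

6.471%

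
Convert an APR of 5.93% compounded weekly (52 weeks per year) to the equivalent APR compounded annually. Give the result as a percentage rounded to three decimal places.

6.106%

EAR = (1 + 0.0593/52)^52 − 1 = 0.061058.
Compounded annually, the equivalent nominal rate is the EAR itself: 6.106%.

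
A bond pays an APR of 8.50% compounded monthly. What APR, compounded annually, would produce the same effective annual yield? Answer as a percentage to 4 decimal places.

8.8391%

EAR = (1 + 0.0850/12)^12 − 1 = 0.088391.
Compounded annually, the equivalent nominal rate is the EAR itself: 8.8391%.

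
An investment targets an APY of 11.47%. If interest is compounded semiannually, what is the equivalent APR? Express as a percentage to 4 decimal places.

11.1587%

(1 + r/2)^2 − 1 = 0.1147, so 1 + r/2 = 1.1147^(1/2).
r/2 = 0.055794, so r = 0.111587 = 11.1587%.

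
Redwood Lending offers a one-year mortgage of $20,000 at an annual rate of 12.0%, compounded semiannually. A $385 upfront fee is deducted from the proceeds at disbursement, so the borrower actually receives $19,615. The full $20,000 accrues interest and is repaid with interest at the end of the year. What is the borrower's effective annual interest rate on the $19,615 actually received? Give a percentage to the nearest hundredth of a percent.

Amount owed after one year: 20,000 × (1 + 0.120/2)^2 = 20,000 × 1.123600 = $22,472.00.
Effective rate on net proceeds: 22,472.00 / 19,615 − 1 = 0.145654 = 14.57%.

14.57%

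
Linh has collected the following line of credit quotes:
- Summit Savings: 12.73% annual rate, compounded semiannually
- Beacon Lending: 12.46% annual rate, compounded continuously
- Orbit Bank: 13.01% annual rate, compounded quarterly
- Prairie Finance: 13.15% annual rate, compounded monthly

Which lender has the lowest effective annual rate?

Summit Savings

Summit Savings: (1 + 0.1273/2)^2 − 1 = 13.135%
Beacon Lending: e^0.1246 − 1 = 13.270%
Orbit Bank: (1 + 0.1301/4)^4 − 1 = 13.659%
Prairie Finance: (1 + 0.1315/12)^12 − 1 = 13.972%
The lowest effective annual rate is Summit Savings at 13.135%.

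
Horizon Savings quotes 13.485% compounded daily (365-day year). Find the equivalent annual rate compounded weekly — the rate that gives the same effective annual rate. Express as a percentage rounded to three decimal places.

13.500%

EAR = (1 + 0.13485/365)^365 − 1 = 0.144337.
Solve (1 + r/52)^52 = 1.144337: r/52 = 1.144337^(1/52) − 1 = 0.002596, so r = 0.135000 = 13.500%.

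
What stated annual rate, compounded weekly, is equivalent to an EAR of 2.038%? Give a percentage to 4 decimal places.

(1 + r/52)^52 − 1 = 0.02038, so 1 + r/52 = 1.02038^(1/52).
r/52 = 0.000388, so r = 0.020179 = 2.0179%.

2.0179%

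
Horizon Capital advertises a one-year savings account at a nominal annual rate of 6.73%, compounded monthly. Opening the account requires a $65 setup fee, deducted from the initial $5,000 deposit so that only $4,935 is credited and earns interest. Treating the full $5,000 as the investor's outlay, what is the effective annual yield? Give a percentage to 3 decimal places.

Value after one year: 4,935 × (1 + 0.0673/12)^12 = 4,935 × 1.069415 = $5,277.56.
Effective yield on the $5,000 outlay: 5,277.56 / 5,000 − 1 = 0.055513 = 5.551%.

5.551%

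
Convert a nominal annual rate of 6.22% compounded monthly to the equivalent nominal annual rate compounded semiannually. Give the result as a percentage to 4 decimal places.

6.3012%

EAR = (1 + 0.0622/12)^12 − 1 = 0.064004.
Solve (1 + r/2)^2 = 1.064004: r/2 = 1.064004^(1/2) − 1 = 0.031506, so r = 0.063012 = 6.3012%.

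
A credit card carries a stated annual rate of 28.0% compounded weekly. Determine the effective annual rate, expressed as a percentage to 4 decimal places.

32.2136%

EAR = (1 + 0.280/52)^52 − 1.
= 1.322136 − 1 = 32.2136%.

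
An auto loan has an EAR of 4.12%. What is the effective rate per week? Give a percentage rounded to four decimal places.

0.0777%

The per-week rate i satisfies (1 + i)^52 = 1 + 0.0412.
i = 1.0412^(1/52) − 1 = 0.0007767 = 0.0777%.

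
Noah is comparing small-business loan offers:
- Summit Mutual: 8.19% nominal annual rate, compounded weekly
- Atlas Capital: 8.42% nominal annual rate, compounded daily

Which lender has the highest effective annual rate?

Atlas Capital

Summit Mutual: (1 + 0.0819/52)^52 − 1 = 8.528%
Atlas Capital: (1 + 0.0842/365)^365 − 1 = 8.784%
The highest effective annual rate is Atlas Capital at 8.784%.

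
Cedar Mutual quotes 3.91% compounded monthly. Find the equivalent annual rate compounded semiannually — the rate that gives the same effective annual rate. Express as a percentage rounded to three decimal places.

EAR = (1 + 0.0391/12)^12 − 1 = 0.039808.
Solve (1 + r/2)^2 = 1.039808: r/2 = 1.039808^(1/2) − 1 = 0.019710, so r = 0.039420 = 3.942%.

3.942%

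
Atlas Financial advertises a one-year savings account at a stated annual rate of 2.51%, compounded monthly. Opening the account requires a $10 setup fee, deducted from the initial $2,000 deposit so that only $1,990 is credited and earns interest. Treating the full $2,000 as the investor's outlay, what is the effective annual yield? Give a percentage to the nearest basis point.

2.03%

Value after one year: 1,990 × (1 + 0.0251/12)^12 = 1,990 × 1.025391 = $2,040.53.
Effective yield on the $2,000 outlay: 2,040.53 / 2,000 − 1 = 0.020264 = 2.03%.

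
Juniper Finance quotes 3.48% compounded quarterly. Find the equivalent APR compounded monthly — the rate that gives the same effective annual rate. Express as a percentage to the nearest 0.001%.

3.470%

EAR = (1 + 0.0348/4)^4 − 1 = 0.035257.
Solve (1 + r/12)^12 = 1.035257: r/12 = 1.035257^(1/12) − 1 = 0.002892, so r = 0.034700 = 3.470%.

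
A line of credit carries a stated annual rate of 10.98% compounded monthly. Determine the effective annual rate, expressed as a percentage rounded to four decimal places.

EAR = (1 + 0.1098/12)^12 − 1.
= (1 + 0.009150)^12 − 1 = 1.115498 − 1 = 11.5498%.

11.5498%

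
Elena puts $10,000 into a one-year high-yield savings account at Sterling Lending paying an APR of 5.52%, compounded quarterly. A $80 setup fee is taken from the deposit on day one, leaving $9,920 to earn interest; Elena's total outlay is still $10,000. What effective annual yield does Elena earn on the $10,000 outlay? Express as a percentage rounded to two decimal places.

4.79%

Value after one year: 9,920 × (1 + 0.0552/4)^4 = 9,920 × 1.056353 = $10,479.02.
Effective yield on the $10,000 outlay: 10,479.02 / 10,000 − 1 = 0.047902 = 4.79%.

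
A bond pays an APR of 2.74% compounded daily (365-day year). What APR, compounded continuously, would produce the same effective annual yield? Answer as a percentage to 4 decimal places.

2.7399%

EAR = (1 + 0.0274/365)^365 − 1 = 0.027778.
Equivalent continuous rate: r = ln(1 + 0.027778) = 0.027399 = 2.7399%.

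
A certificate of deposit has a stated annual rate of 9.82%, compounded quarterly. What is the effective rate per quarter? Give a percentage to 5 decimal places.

2.45500%

With a nominal annual rate compounded quarterly, the periodic rate is the nominal rate divided by 4.
i = 0.0982 / 4 = 0.0245500 = 2.45500%.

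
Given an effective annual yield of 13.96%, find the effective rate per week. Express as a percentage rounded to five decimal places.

0.25162%

The per-week rate i satisfies (1 + i)^52 = 1 + 0.1396.
i = 1.1396^(1/52) − 1 = 0.0025162 = 0.25162%.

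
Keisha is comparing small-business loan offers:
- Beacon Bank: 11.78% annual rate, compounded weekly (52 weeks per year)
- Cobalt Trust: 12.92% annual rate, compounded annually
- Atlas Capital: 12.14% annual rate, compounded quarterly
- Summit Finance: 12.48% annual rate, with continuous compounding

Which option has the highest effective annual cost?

Beacon Bank: (1 + 0.1178/52)^52 − 1 = 12.487%
Cobalt Trust: compounded annually, EAR = 12.920%
Atlas Capital: (1 + 0.1214/4)^4 − 1 = 12.704%
Summit Finance: e^0.1248 − 1 = 13.292%
The highest effective annual rate is Summit Finance at 13.292%.

Summit Finance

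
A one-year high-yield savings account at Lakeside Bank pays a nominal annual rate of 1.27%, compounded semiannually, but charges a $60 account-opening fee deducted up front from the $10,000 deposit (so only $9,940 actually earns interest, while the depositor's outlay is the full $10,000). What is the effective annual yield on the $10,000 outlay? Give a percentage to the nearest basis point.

Value after one year: 9,940 × (1 + 0.0127/2)^2 = 9,940 × 1.012740 = $10,066.64.
Effective yield on the $10,000 outlay: 10,066.64 / 10,000 − 1 = 0.006664 = 0.67%.

0.67%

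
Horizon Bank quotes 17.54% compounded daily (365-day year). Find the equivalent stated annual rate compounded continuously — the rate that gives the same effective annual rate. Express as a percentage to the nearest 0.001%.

EAR = (1 + 0.1754/365)^365 − 1 = 0.191673.
Equivalent continuous rate: r = ln(1 + 0.191673) = 0.175358 = 17.536%.

17.536%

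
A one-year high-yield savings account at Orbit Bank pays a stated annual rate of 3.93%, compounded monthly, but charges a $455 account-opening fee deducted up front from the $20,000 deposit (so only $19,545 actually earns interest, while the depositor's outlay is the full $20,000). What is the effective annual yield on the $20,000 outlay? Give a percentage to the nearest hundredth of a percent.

1.64%

Value after one year: 19,545 × (1 + 0.0393/12)^12 = 19,545 × 1.040016 = $20,327.11.
Effective yield on the $20,000 outlay: 20,327.11 / 20,000 − 1 = 0.016355 = 1.64%.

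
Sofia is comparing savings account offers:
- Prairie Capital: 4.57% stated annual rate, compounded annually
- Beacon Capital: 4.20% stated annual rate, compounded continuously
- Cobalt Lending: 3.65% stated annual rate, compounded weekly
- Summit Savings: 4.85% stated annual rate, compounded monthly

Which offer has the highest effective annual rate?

Summit Savings

Prairie Capital: compounded annually, EAR = 4.570%
Beacon Capital: e^0.0420 − 1 = 4.289%
Cobalt Lending: (1 + 0.0365/52)^52 − 1 = 3.716%
Summit Savings: (1 + 0.0485/12)^12 − 1 = 4.959%
The highest effective annual rate is Summit Savings at 4.959%.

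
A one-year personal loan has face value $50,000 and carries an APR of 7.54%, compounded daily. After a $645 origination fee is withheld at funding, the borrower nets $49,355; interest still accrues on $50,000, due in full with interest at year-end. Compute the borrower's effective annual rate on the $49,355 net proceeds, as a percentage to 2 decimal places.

9.24%

Amount owed after one year: 50,000 × (1 + 0.0754/365)^365 = 50,000 × 1.078307 = $53,915.35.
Effective rate on net proceeds: 53,915.35 / 49,355 − 1 = 0.092399 = 9.24%.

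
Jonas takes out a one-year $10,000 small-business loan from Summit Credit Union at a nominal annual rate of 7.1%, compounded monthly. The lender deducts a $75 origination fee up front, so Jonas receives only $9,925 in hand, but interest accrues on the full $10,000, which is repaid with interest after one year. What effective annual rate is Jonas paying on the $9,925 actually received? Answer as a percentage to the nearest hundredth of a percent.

8.15%

Amount owed after one year: 10,000 × (1 + 0.071/12)^12 = 10,000 × 1.073357 = $10,733.57.
Effective rate on net proceeds: 10,733.57 / 9,925 − 1 = 0.081468 = 8.15%.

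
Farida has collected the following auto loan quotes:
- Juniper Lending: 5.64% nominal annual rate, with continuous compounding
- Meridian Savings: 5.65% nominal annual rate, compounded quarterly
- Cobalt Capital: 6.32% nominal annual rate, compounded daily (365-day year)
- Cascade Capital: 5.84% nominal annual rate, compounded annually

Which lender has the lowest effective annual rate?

Meridian Savings

Juniper Lending: e^0.0564 − 1 = 5.802%
Meridian Savings: (1 + 0.0565/4)^4 − 1 = 5.771%
Cobalt Capital: (1 + 0.0632/365)^365 − 1 = 6.523%
Cascade Capital: compounded annually, EAR = 5.840%
The lowest effective annual rate is Meridian Savings at 5.771%.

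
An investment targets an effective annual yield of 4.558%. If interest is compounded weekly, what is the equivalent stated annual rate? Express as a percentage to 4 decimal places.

(1 + r/52)^52 − 1 = 0.04558, so 1 + r/52 = 1.04558^(1/52).
r/52 = 0.000858, so r = 0.044591 = 4.4591%.

4.4591%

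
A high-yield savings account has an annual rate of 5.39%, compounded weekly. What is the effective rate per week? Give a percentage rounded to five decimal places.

0.10365%

With a nominal annual rate compounded weekly, the periodic rate is the nominal rate divided by 52.
i = 0.0539 / 52 = 0.0010365 = 0.10365%.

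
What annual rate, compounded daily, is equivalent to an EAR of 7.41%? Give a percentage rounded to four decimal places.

(1 + r/365)^365 − 1 = 0.0741, so 1 + r/365 = 1.0741^(1/365).
r/365 = 0.000196, so r = 0.071490 = 7.1490%.

7.1490%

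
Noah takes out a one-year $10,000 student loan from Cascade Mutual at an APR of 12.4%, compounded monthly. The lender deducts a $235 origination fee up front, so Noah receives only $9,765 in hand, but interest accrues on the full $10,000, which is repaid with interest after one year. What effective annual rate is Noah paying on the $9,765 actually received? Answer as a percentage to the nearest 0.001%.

15.852%

Amount owed after one year: 10,000 × (1 + 0.124/12)^12 = 10,000 × 1.131296 = $11,312.96.
Effective rate on net proceeds: 11,312.96 / 9,765 − 1 = 0.158521 = 15.852%.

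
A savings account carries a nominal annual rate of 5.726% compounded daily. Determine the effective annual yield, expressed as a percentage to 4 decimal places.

EAR = (1 + 0.05726/365)^365 − 1.
= (1 + 0.000157)^365 − 1 = 1.058926 − 1 = 5.8926%.

5.8926%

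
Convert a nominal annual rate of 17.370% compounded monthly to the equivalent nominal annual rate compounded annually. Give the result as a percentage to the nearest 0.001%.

EAR = (1 + 0.17370/12)^12 − 1 = 0.188218.
Compounded annually, the equivalent nominal rate is the EAR itself: 18.822%.

18.822%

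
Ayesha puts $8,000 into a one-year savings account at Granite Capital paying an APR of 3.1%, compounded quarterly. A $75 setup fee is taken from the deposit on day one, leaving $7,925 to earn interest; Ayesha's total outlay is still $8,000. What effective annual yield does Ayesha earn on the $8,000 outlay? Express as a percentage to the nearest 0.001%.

Value after one year: 7,925 × (1 + 0.031/4)^4 = 7,925 × 1.031362 = $8,173.55.
Effective yield on the $8,000 outlay: 8,173.55 / 8,000 − 1 = 0.021693 = 2.169%.

2.169%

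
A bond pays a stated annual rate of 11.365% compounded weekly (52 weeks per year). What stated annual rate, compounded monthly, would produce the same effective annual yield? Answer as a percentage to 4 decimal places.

EAR = (1 + 0.11365/52)^52 − 1 = 0.120221.
Solve (1 + r/12)^12 = 1.120221: r/12 = 1.120221^(1/12) − 1 = 0.009505, so r = 0.114065 = 11.4065%.

11.4065%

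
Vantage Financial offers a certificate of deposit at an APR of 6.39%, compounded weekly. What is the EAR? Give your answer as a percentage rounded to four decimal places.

EAR = (1 + 0.0639/52)^52 − 1.
= 1.065944 − 1 = 6.5944%.

6.5944%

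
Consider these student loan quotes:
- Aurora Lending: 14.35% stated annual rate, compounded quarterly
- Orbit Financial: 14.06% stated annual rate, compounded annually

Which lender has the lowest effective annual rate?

Orbit Financial

Aurora Lending: (1 + 0.1435/4)^4 − 1 = 15.141%
Orbit Financial: compounded annually, EAR = 14.060%
The lowest effective annual rate is Orbit Financial at 14.060%.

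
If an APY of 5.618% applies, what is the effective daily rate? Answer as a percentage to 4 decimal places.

0.0150%

The per-day rate i satisfies (1 + i)^365 = 1 + 0.05618.
i = 1.05618^(1/365) − 1 = 0.0001498 = 0.0150%.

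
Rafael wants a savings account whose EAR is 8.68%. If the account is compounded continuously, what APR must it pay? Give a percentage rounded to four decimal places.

Continuous: nominal r satisfies e^r − 1 = 0.0868.
r = ln(1 + 0.0868) = ln(1.0868) = 0.083238 = 8.3238%.

8.3238%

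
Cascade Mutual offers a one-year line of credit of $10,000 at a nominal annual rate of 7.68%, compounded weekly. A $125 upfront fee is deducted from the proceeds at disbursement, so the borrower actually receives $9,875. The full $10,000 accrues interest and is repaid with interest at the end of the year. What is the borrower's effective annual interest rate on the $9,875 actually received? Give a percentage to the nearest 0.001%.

Amount owed after one year: 10,000 × (1 + 0.0768/52)^52 = 10,000 × 1.079765 = $10,797.65.
Effective rate on net proceeds: 10,797.65 / 9,875 − 1 = 0.093433 = 9.343%.

9.343%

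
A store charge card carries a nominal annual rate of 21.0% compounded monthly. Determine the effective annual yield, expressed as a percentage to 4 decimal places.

EAR = (1 + 0.210/12)^12 − 1.
= (1 + 0.017500)^12 − 1 = 1.231439 − 1 = 23.1439%.

23.1439%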